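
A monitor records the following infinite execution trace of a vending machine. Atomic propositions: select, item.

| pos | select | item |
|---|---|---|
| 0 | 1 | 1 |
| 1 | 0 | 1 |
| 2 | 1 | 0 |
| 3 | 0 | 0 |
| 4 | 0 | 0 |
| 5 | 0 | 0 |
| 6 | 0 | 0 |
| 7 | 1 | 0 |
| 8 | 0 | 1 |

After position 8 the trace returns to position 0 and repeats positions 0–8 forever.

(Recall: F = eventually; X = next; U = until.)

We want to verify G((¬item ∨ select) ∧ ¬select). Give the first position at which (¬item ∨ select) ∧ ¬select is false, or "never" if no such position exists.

At position 0 the labels are {item, select}, so (¬item ∨ select) ∧ ¬select is false there. This is the first violation.

0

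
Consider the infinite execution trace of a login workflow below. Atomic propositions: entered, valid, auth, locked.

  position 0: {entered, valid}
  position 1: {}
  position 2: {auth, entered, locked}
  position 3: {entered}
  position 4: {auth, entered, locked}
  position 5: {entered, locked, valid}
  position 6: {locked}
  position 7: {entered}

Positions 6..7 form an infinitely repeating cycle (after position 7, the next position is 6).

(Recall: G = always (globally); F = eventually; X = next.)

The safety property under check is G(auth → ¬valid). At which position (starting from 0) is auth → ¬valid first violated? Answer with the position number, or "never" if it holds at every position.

never

auth → ¬valid holds at every position 0..7, and those are all the positions the trace ever visits, so the invariant G(auth → ¬valid) is never violated.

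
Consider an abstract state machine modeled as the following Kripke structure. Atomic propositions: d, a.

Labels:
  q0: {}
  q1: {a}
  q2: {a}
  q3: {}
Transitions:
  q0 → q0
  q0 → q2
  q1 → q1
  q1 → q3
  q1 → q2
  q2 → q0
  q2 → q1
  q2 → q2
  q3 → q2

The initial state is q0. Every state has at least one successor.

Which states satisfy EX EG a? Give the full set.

States satisfying EG a: {q1, q2}.
States satisfying EX EG a: {q0, q1, q2, q3}.

{q0, q1, q2, q3}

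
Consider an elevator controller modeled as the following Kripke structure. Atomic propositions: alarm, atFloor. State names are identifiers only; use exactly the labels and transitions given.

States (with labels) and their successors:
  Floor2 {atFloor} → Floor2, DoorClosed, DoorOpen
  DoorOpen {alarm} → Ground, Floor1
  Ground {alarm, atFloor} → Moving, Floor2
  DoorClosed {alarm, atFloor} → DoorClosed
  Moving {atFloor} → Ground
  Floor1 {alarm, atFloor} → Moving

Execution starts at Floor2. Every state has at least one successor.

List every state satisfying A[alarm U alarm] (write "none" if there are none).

{DoorOpen, Ground, DoorClosed, Floor1}

States satisfying alarm: {DoorOpen, Ground, DoorClosed, Floor1}.
States satisfying A[alarm U alarm]: {DoorOpen, Ground, DoorClosed, Floor1}.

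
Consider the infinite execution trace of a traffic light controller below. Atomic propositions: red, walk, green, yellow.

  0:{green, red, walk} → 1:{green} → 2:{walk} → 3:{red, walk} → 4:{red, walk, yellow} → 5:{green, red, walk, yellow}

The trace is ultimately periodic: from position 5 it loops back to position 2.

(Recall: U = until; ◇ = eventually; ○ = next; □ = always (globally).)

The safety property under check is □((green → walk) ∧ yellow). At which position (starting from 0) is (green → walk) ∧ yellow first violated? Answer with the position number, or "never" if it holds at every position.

0

At position 0 the labels are {green, red, walk}, so (green → walk) ∧ yellow is false there. This is the first violation.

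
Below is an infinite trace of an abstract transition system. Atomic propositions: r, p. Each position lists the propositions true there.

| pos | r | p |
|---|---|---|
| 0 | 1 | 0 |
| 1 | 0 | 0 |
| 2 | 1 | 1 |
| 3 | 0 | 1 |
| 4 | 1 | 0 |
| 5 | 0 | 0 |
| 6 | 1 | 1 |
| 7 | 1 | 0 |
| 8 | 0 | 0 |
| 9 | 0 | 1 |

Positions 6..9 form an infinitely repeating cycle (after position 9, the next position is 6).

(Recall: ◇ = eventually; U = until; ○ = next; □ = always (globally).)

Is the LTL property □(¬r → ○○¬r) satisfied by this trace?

No

¬r → ○○¬r must hold at every position from 0 onward. It fails at position 5, so □(¬r → ○○¬r) is false.
Positions where ¬r holds: 1, 3, 5, 8, 9.
Check ○○¬r at each: 1→ok, 3→ok, 5→fails, 8→fails, 9→fails.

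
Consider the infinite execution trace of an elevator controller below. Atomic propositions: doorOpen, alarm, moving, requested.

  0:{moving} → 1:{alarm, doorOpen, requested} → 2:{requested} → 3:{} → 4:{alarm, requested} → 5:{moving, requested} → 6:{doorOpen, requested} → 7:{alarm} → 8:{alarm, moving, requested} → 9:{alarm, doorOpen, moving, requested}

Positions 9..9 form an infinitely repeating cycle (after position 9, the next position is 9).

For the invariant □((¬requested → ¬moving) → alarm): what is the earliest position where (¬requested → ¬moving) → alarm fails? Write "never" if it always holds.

Check (¬requested → ¬moving) → alarm at each position in order: 0 ✓, 1 ✓.
At position 2 the labels are {requested}, so (¬requested → ¬moving) → alarm is false there. This is the first violation.

2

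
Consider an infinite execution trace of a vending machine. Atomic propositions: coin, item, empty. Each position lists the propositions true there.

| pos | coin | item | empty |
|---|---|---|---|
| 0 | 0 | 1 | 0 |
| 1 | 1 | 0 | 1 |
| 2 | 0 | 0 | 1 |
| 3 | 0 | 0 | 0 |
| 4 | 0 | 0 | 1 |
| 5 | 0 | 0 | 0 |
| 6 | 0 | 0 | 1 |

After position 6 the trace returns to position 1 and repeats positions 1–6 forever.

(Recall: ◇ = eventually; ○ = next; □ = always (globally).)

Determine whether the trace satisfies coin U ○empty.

Walking from position 0: ○empty first holds at position 0, and coin holds at every earlier position along the way, so coin U ○empty holds.

Yes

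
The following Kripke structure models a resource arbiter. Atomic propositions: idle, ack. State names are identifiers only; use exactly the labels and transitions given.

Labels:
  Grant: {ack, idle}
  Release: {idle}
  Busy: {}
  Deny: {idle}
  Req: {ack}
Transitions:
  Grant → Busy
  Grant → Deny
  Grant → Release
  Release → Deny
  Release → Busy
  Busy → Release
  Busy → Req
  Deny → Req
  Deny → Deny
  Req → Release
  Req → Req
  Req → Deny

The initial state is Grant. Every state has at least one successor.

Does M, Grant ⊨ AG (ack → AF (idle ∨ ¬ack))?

States satisfying ack → AF (idle ∨ ¬ack): {Grant, Release, Busy, Deny}.
States satisfying AG (ack → AF (idle ∨ ¬ack)): ∅.
Req is reachable from Grant and violates ack → AF (idle ∨ ¬ack), so AG fails at Grant.
Grant ∉ Sat(AG (ack → AF (idle ∨ ¬ack))).

Violated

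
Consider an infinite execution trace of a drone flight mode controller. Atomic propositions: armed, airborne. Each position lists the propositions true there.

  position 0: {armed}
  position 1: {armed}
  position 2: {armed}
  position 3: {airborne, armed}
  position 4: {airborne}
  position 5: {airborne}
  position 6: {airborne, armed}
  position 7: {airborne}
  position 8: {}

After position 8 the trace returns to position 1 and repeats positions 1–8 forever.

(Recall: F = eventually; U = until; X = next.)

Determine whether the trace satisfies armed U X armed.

Walking from position 0: X armed first holds at position 0, and armed holds at every earlier position along the way, so armed U X armed holds.

Satisfied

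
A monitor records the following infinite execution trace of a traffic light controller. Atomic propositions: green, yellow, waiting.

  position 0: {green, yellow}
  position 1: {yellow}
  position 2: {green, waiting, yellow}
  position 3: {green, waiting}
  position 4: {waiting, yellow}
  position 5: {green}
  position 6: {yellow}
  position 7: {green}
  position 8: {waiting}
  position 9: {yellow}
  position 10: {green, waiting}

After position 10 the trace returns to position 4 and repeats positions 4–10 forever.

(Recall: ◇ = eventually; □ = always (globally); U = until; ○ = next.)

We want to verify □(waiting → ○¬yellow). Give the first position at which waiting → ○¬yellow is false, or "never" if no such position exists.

3

Check waiting → ○¬yellow at each position in order: 0 ✓, 1 ✓, 2 ✓.
At position 3 the labels are {green, waiting} and the next position 4 has {waiting, yellow}, so waiting → ○¬yellow is false there. This is the first violation.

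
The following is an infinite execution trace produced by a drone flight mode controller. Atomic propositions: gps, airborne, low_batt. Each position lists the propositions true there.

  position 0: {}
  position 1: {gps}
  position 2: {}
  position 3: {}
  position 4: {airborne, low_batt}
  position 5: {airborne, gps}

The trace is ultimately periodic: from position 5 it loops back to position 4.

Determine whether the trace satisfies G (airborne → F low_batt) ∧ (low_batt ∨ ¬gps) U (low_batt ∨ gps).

airborne → F low_batt holds at every position 0..5, and those are all positions ever visited, so G (airborne → F low_batt) holds.
Positions where airborne holds: 4, 5.
Check F low_batt at each: 4→ok, 5→ok.
Walking from position 0: low_batt ∨ gps first holds at position 1, and low_batt ∨ ¬gps holds at every earlier position along the way, so (low_batt ∨ ¬gps) U (low_batt ∨ gps) holds.
At position 0: G (airborne → F low_batt) is true; (low_batt ∨ ¬gps) U (low_batt ∨ gps) is true; so G (airborne → F low_batt) ∧ (low_batt ∨ ¬gps) U (low_batt ∨ gps) is true.

Holds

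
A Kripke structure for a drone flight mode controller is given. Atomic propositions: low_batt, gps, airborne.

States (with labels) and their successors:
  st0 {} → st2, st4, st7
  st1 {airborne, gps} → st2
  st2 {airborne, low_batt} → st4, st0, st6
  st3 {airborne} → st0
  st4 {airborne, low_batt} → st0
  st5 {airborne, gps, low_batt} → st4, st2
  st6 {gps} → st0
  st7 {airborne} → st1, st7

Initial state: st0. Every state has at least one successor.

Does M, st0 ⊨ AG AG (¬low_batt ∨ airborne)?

States satisfying AG (¬low_batt ∨ airborne): {st0, st1, st2, st3, st4, st5, st6, st7}.
States satisfying AG AG (¬low_batt ∨ airborne): {st0, st1, st2, st3, st4, st5, st6, st7}.
Every state reachable from st0 satisfies AG (¬low_batt ∨ airborne).
st0 ∈ Sat(AG AG (¬low_batt ∨ airborne)).

Satisfied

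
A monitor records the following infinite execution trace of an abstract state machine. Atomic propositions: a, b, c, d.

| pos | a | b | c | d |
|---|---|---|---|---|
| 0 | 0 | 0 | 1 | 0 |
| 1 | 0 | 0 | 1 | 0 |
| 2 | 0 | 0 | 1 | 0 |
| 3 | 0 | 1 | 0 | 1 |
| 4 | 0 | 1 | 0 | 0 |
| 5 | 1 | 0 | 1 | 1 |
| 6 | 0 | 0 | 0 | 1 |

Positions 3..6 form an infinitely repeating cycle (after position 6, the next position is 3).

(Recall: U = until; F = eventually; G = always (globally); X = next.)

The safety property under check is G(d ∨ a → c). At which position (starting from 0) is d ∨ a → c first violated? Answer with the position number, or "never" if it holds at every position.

3

Check d ∨ a → c at each position in order: 0 ✓, 1 ✓, 2 ✓.
At position 3 the labels are {b, d}, so d ∨ a → c is false there. This is the first violation.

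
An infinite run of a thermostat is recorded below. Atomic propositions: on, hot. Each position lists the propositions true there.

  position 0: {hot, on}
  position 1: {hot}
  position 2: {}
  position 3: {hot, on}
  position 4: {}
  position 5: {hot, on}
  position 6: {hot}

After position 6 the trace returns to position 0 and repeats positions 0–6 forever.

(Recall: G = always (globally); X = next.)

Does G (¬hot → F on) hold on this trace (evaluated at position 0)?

¬hot → F on holds at every position 0..6, and those are all positions ever visited, so G (¬hot → F on) holds.
Positions where ¬hot holds: 2, 4.
Check F on at each: 2→ok, 4→ok.

Yes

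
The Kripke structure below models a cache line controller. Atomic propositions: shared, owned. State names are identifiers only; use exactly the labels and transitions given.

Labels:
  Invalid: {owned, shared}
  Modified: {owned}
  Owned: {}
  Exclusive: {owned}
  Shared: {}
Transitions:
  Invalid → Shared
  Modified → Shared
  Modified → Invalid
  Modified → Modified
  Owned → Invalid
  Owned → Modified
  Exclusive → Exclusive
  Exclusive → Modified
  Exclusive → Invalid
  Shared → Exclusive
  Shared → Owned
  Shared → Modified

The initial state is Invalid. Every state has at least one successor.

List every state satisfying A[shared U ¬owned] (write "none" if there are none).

States satisfying shared: {Invalid}.
States satisfying ¬owned: {Owned, Shared}.
States satisfying A[shared U ¬owned]: {Invalid, Owned, Shared}.

{Invalid, Owned, Shared}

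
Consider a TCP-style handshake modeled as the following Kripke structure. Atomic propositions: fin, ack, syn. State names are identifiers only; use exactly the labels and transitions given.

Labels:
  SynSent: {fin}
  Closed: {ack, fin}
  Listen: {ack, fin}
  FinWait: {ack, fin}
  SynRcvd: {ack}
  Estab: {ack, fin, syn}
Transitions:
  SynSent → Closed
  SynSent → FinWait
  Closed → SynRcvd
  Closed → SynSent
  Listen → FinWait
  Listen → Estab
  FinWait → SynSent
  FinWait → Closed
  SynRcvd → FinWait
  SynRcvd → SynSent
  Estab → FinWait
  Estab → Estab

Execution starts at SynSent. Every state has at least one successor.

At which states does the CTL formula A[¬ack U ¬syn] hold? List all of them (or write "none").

{SynSent, Closed, Listen, FinWait, SynRcvd}

States satisfying ¬ack: {SynSent}.
States satisfying ¬syn: {SynSent, Closed, Listen, FinWait, SynRcvd}.
States satisfying A[¬ack U ¬syn]: {SynSent, Closed, Listen, FinWait, SynRcvd}.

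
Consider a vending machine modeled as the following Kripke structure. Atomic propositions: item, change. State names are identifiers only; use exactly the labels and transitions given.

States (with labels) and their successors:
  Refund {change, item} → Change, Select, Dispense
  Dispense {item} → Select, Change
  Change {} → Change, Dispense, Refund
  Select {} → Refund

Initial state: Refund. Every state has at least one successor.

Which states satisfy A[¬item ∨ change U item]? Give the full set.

States satisfying ¬item ∨ change: {Refund, Change, Select}.
States satisfying item: {Refund, Dispense}.
States satisfying A[¬item ∨ change U item]: {Refund, Dispense, Select}.

{Refund, Dispense, Select}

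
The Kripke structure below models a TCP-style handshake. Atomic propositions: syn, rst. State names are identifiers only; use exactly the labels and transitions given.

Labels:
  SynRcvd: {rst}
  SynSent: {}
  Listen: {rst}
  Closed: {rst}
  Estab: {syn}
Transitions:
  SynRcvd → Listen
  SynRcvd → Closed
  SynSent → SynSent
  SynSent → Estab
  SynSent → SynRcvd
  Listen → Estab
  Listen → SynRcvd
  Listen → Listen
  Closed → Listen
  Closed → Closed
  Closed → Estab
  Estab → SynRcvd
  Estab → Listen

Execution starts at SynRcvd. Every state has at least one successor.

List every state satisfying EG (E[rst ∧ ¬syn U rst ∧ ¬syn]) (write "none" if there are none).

States satisfying E[rst ∧ ¬syn U rst ∧ ¬syn]: {SynRcvd, Listen, Closed}.
States satisfying EG (E[rst ∧ ¬syn U rst ∧ ¬syn]): {SynRcvd, Listen, Closed}.

{SynRcvd, Listen, Closed}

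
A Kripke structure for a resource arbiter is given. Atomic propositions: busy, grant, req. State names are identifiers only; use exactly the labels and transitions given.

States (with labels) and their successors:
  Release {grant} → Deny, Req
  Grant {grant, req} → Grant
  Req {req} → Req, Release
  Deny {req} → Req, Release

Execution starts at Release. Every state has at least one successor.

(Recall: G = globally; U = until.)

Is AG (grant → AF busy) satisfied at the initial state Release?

States satisfying grant → AF busy: {Req, Deny}.
States satisfying AG (grant → AF busy): ∅.
Release is reachable from Release and violates grant → AF busy, so AG fails at Release.
Release ∉ Sat(AG (grant → AF busy)).

Does not hold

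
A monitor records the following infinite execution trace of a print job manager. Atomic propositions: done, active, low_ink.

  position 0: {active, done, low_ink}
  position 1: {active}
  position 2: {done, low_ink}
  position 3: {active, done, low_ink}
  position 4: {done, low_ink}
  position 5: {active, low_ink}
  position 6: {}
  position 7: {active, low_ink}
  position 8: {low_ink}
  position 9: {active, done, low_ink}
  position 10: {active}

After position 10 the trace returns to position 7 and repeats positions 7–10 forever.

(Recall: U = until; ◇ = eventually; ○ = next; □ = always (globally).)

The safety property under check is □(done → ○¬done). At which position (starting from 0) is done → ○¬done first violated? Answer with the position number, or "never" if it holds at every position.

Check done → ○¬done at each position in order: 0 ✓, 1 ✓.
At position 2 the labels are {done, low_ink} and the next position 3 has {active, done, low_ink}, so done → ○¬done is false there. This is the first violation.

2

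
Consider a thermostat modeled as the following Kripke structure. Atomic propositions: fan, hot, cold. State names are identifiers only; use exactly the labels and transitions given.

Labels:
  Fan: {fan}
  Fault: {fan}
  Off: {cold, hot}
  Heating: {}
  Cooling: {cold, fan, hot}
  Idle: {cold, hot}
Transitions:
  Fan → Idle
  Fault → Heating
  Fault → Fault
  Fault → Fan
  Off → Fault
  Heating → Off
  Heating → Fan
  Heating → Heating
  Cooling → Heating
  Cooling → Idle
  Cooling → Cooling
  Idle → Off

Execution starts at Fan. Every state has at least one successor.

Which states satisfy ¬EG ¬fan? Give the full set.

States satisfying ¬fan: {Off, Heating, Idle}.
States satisfying EG ¬fan: {Heating}.
States satisfying ¬EG ¬fan: {Fan, Fault, Off, Cooling, Idle}.

{Fan, Fault, Off, Cooling, Idle}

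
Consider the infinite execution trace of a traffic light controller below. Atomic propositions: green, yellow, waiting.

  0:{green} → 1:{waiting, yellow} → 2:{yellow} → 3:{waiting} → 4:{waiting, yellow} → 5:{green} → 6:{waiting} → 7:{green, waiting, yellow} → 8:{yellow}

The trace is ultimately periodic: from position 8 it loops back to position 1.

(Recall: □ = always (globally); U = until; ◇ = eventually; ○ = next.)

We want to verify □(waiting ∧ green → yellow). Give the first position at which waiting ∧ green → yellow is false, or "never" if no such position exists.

waiting ∧ green → yellow holds at every position 0..8, and those are all the positions the trace ever visits, so the invariant □(waiting ∧ green → yellow) is never violated.

never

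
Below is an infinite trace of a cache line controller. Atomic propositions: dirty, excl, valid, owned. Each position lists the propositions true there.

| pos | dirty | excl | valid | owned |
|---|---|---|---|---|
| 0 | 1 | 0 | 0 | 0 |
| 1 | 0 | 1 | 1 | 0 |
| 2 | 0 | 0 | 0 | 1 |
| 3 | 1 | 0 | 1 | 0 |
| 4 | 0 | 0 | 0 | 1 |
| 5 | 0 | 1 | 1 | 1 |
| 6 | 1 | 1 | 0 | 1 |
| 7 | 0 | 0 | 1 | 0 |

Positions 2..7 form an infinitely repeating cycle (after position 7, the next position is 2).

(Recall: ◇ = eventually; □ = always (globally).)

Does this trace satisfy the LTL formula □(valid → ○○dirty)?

Does not hold

valid → ○○dirty must hold at every position from 0 onward. It fails at position 3, so □(valid → ○○dirty) is false.
Positions where valid holds: 1, 3, 5, 7.
Check ○○dirty at each: 1→ok, 3→fails, 5→fails, 7→ok.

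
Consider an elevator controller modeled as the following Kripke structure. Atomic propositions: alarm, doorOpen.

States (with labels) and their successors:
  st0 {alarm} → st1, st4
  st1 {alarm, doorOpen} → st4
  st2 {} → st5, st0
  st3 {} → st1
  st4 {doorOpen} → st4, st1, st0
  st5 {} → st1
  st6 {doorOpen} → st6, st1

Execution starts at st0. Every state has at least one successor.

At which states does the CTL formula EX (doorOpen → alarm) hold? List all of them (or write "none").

States satisfying doorOpen → alarm: {st0, st1, st2, st3, st5}.
States satisfying EX (doorOpen → alarm): {st0, st2, st3, st4, st5, st6}.

{st0, st2, st3, st4, st5, st6}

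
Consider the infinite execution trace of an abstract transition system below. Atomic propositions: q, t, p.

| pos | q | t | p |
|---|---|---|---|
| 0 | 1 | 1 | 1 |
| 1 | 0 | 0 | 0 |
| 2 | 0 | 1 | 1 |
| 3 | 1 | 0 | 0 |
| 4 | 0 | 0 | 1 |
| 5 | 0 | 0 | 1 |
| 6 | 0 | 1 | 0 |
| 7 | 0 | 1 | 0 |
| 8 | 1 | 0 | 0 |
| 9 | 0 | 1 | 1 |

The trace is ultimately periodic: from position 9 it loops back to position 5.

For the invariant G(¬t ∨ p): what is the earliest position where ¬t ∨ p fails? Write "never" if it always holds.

Check ¬t ∨ p at each position in order: 0 ✓, 1 ✓, 2 ✓, 3 ✓, 4 ✓, 5 ✓.
At position 6 the labels are {t}, so ¬t ∨ p is false there. This is the first violation.

6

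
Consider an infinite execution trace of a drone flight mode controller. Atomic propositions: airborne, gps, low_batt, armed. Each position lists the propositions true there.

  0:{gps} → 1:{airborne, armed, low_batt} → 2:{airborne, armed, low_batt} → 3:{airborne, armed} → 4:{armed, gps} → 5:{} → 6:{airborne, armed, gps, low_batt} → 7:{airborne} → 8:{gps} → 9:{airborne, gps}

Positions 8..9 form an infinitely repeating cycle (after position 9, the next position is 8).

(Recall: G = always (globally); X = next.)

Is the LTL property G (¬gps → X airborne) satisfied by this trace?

Violated

¬gps → X airborne must hold at every position from 0 onward. It fails at position 3, so G (¬gps → X airborne) is false.
Positions where ¬gps holds: 1, 2, 3, 5, 7.
Check X airborne at each: 1→ok, 2→ok, 3→fails, 5→ok, 7→fails.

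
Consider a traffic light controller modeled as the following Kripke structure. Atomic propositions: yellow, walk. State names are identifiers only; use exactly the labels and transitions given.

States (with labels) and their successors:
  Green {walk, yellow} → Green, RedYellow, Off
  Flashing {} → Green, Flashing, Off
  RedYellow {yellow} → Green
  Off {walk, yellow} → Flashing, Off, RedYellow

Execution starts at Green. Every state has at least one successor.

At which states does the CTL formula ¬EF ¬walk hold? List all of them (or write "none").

States satisfying ¬walk: {Flashing, RedYellow}.
States satisfying EF ¬walk: {Green, Flashing, RedYellow, Off}.
States satisfying ¬EF ¬walk: ∅.

none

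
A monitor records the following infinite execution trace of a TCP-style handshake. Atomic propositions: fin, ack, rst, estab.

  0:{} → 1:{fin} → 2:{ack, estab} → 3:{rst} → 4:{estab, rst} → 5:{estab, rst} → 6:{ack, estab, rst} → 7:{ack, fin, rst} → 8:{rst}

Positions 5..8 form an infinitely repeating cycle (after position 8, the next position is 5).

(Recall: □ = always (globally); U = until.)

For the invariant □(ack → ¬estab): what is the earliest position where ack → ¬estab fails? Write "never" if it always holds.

2

Check ack → ¬estab at each position in order: 0 ✓, 1 ✓.
At position 2 the labels are {ack, estab}, so ack → ¬estab is false there. This is the first violation.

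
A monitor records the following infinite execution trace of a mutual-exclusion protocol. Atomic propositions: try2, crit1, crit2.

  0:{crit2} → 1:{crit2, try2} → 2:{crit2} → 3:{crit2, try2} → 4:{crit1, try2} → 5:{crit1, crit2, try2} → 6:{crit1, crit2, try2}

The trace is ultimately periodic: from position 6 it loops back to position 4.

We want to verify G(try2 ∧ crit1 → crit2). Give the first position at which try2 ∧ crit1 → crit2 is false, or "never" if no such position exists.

4

Check try2 ∧ crit1 → crit2 at each position in order: 0 ✓, 1 ✓, 2 ✓, 3 ✓.
At position 4 the labels are {crit1, try2}, so try2 ∧ crit1 → crit2 is false there. This is the first violation.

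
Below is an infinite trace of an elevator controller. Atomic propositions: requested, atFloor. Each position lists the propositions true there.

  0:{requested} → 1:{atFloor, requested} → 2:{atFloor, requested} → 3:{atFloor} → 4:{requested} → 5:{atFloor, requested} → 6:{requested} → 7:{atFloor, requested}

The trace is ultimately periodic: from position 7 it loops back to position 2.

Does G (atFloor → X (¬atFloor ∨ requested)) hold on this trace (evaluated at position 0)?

Does not hold

atFloor → X (¬atFloor ∨ requested) must hold at every position from 0 onward. It fails at position 2, so G (atFloor → X (¬atFloor ∨ requested)) is false.
Positions where atFloor holds: 1, 2, 3, 5, 7.
Check X (¬atFloor ∨ requested) at each: 1→ok, 2→fails, 3→ok, 5→ok, 7→ok.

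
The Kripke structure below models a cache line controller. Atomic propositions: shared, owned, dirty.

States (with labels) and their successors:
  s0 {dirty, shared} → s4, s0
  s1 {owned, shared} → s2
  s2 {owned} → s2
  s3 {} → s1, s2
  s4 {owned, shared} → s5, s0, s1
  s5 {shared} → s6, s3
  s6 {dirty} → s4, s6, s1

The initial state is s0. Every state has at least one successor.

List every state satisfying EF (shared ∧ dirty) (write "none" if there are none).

{s0, s4, s5, s6}

States satisfying shared ∧ dirty: {s0}.
States satisfying EF (shared ∧ dirty): {s0, s4, s5, s6}.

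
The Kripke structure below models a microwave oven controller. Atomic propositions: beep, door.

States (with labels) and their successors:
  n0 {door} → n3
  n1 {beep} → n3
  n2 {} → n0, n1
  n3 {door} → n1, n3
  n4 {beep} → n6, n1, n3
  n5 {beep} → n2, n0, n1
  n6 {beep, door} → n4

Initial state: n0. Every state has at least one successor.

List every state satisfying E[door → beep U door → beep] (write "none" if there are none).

States satisfying door → beep: {n1, n2, n4, n5, n6}.
States satisfying E[door → beep U door → beep]: {n1, n2, n4, n5, n6}.

{n1, n2, n4, n5, n6}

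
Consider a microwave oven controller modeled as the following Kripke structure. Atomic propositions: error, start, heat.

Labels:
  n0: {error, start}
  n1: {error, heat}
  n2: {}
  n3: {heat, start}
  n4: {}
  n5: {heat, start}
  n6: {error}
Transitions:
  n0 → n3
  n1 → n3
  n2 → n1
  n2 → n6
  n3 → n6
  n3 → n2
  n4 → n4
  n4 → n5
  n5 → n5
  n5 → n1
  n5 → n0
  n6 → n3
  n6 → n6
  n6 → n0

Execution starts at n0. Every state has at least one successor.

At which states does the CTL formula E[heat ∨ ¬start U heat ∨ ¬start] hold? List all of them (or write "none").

{n1, n2, n3, n4, n5, n6}

States satisfying heat ∨ ¬start: {n1, n2, n3, n4, n5, n6}.
States satisfying E[heat ∨ ¬start U heat ∨ ¬start]: {n1, n2, n3, n4, n5, n6}.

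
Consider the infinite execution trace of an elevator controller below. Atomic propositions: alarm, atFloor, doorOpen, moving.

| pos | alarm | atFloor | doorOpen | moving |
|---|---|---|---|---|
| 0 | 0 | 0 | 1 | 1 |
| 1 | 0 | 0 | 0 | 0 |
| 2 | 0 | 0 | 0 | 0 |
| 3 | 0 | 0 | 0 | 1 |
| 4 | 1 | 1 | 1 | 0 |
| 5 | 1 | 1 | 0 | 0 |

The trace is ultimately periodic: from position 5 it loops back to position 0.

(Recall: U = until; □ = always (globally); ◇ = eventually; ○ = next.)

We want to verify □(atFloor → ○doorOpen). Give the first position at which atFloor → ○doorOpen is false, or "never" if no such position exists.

4

Check atFloor → ○doorOpen at each position in order: 0 ✓, 1 ✓, 2 ✓, 3 ✓.
At position 4 the labels are {alarm, atFloor, doorOpen} and the next position 5 has {alarm, atFloor}, so atFloor → ○doorOpen is false there. This is the first violation.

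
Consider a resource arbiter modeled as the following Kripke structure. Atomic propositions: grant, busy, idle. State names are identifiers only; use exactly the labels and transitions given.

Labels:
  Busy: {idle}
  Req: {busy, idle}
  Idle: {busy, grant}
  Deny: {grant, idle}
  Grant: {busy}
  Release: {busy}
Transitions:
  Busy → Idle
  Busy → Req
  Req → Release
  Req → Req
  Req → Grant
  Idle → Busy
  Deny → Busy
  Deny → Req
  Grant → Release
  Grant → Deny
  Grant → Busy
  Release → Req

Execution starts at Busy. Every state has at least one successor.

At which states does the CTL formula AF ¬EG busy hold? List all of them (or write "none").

States satisfying ¬EG busy: {Busy, Idle, Deny}.
States satisfying AF ¬EG busy: {Busy, Idle, Deny}.

{Busy, Idle, Deny}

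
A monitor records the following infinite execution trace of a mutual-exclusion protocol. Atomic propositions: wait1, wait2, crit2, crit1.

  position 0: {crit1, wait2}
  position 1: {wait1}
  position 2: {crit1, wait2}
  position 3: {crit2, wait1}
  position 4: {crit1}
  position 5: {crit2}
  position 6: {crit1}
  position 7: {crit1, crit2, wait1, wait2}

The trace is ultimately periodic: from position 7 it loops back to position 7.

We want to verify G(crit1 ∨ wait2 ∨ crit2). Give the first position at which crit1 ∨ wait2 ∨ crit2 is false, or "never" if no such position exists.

Check crit1 ∨ wait2 ∨ crit2 at each position in order: 0 ✓.
At position 1 the labels are {wait1}, so crit1 ∨ wait2 ∨ crit2 is false there. This is the first violation.

1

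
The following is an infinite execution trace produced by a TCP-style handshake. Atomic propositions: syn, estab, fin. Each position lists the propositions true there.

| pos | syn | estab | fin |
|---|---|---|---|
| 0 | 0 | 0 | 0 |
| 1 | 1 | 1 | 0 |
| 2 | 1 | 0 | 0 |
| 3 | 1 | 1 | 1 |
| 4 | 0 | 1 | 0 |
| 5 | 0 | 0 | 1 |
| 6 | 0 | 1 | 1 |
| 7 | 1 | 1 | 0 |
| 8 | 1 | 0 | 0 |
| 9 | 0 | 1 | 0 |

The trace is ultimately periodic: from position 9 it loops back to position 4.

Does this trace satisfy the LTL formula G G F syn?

Yes

G F syn holds at every position 0..9, and those are all positions ever visited, so G G F syn holds.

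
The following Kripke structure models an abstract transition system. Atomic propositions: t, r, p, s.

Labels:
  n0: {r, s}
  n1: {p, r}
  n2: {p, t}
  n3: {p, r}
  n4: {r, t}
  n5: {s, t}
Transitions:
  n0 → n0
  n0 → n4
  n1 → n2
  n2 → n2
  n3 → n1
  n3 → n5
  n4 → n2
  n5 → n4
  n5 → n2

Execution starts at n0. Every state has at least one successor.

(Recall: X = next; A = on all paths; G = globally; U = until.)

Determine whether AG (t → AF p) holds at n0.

States satisfying t → AF p: {n0, n1, n2, n3, n4, n5}.
States satisfying AG (t → AF p): {n0, n1, n2, n3, n4, n5}.
Every state reachable from n0 satisfies t → AF p.
n0 ∈ Sat(AG (t → AF p)).

Satisfied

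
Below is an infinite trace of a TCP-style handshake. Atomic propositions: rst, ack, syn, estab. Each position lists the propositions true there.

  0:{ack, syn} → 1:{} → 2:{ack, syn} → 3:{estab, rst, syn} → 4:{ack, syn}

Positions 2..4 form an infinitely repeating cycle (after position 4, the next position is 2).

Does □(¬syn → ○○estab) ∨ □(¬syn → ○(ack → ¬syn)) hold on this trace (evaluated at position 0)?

¬syn → ○○estab holds at every position 0..4, and those are all positions ever visited, so □(¬syn → ○○estab) holds.
Positions where ¬syn holds: 1.
Check ○○estab at each: 1→ok.
¬syn → ○(ack → ¬syn) must hold at every position from 0 onward. It fails at position 1, so □(¬syn → ○(ack → ¬syn)) is false.
Positions where ¬syn holds: 1.
Check ○(ack → ¬syn) at each: 1→fails.
At position 0: □(¬syn → ○○estab) is true; □(¬syn → ○(ack → ¬syn)) is false; so □(¬syn → ○○estab) ∨ □(¬syn → ○(ack → ¬syn)) is true.

Yes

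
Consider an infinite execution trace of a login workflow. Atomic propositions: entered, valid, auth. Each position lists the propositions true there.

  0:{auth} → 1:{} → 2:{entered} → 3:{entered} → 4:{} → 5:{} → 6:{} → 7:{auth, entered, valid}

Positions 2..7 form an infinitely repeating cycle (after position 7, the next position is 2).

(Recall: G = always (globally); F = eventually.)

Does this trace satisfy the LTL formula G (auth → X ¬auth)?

Satisfied

auth → X ¬auth holds at every position 0..7, and those are all positions ever visited, so G (auth → X ¬auth) holds.
Positions where auth holds: 0, 7.
Check X ¬auth at each: 0→ok, 7→ok.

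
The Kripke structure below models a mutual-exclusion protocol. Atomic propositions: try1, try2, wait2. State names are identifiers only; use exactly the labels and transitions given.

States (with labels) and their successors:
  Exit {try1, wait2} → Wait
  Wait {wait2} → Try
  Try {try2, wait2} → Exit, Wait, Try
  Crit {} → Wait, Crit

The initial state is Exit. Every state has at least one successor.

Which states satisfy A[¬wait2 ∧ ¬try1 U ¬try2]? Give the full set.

States satisfying ¬wait2 ∧ ¬try1: {Crit}.
States satisfying ¬try2: {Exit, Wait, Crit}.
States satisfying A[¬wait2 ∧ ¬try1 U ¬try2]: {Exit, Wait, Crit}.

{Exit, Wait, Crit}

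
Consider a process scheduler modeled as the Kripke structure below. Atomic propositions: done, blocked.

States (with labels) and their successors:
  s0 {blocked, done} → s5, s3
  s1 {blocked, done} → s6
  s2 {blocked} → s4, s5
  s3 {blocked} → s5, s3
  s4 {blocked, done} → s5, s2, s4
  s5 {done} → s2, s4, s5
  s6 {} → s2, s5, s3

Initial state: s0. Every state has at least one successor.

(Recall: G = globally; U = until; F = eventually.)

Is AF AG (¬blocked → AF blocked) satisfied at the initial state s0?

Does not hold

States satisfying AG (¬blocked → AF blocked): ∅.
States satisfying AF AG (¬blocked → AF blocked): ∅.
There is a path from s0 along which AG (¬blocked → AF blocked) never holds.
s0 ∉ Sat(AF AG (¬blocked → AF blocked)).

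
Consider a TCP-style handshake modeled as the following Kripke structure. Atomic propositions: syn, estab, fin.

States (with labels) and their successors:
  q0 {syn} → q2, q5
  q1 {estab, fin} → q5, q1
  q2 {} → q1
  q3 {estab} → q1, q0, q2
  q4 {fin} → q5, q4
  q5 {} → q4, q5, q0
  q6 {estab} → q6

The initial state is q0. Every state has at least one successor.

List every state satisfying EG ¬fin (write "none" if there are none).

{q0, q3, q5, q6}

States satisfying ¬fin: {q0, q2, q3, q5, q6}.
States satisfying EG ¬fin: {q0, q3, q5, q6}.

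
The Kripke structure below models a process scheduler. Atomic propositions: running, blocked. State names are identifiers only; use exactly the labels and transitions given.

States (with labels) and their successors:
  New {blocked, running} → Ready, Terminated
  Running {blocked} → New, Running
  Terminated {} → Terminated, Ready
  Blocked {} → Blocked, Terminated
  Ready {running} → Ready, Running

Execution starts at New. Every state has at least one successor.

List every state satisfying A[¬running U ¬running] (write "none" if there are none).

{Running, Terminated, Blocked}

States satisfying ¬running: {Running, Terminated, Blocked}.
States satisfying A[¬running U ¬running]: {Running, Terminated, Blocked}.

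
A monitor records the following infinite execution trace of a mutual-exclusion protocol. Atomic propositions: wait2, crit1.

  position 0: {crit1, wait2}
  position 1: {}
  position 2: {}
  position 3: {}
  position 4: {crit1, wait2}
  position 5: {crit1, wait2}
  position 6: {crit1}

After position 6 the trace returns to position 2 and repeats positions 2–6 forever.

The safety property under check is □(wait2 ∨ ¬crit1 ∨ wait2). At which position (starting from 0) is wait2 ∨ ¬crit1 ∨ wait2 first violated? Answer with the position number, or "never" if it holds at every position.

6

Check wait2 ∨ ¬crit1 ∨ wait2 at each position in order: 0 ✓, 1 ✓, 2 ✓, 3 ✓, 4 ✓, 5 ✓.
At position 6 the labels are {crit1}, so wait2 ∨ ¬crit1 ∨ wait2 is false there. This is the first violation.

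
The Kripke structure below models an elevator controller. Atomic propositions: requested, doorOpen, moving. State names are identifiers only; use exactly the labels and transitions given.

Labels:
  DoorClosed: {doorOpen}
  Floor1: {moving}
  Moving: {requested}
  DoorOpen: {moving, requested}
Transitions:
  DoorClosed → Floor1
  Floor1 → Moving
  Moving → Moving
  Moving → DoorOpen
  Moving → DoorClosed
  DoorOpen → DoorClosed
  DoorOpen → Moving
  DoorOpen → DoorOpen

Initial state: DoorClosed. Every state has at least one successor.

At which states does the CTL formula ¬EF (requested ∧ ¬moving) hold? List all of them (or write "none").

States satisfying requested ∧ ¬moving: {Moving}.
States satisfying EF (requested ∧ ¬moving): {DoorClosed, Floor1, Moving, DoorOpen}.
States satisfying ¬EF (requested ∧ ¬moving): ∅.

none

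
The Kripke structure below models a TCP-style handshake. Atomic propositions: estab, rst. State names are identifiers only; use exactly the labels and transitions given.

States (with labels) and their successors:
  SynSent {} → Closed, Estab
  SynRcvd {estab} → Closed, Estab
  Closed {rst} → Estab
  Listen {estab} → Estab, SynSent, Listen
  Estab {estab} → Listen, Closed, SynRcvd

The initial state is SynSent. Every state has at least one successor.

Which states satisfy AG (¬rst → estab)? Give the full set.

States satisfying ¬rst → estab: {SynRcvd, Closed, Listen, Estab}.
States satisfying AG (¬rst → estab): ∅.

none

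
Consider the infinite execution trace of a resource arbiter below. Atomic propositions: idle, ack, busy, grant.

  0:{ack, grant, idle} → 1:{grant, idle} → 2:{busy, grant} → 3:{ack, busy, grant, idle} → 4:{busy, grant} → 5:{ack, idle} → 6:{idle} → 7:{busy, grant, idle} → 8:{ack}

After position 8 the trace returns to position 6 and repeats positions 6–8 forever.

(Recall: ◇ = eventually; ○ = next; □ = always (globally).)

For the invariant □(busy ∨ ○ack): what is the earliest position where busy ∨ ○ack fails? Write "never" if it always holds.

0

At position 0 the labels are {ack, grant, idle} and the next position 1 has {grant, idle}, so busy ∨ ○ack is false there. This is the first violation.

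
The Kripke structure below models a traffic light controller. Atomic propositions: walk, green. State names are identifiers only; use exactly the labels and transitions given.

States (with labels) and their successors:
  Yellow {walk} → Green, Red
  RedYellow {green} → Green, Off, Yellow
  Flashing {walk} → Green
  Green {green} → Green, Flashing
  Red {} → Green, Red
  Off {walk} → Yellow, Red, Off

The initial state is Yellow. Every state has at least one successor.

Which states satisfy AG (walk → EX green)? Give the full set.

{Yellow, Flashing, Green, Red}

States satisfying walk → EX green: {Yellow, RedYellow, Flashing, Green, Red}.
States satisfying AG (walk → EX green): {Yellow, Flashing, Green, Red}.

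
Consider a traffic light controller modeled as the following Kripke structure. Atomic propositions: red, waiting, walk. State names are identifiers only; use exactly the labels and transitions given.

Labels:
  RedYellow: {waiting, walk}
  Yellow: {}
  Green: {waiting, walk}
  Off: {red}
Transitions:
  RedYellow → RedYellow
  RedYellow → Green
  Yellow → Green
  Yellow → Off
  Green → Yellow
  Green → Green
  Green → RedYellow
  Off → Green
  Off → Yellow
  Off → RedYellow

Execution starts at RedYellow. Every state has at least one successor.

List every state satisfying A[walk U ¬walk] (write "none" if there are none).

States satisfying walk: {RedYellow, Green}.
States satisfying ¬walk: {Yellow, Off}.
States satisfying A[walk U ¬walk]: {Yellow, Off}.

{Yellow, Off}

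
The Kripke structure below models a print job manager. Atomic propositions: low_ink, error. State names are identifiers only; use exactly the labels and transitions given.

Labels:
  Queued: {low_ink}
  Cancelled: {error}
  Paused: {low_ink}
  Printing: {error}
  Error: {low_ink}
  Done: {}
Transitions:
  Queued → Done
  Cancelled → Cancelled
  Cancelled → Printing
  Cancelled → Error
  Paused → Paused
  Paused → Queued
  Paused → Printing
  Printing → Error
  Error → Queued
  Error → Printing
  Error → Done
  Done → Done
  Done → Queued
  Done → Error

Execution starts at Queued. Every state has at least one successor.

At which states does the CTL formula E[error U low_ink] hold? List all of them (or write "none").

{Queued, Cancelled, Paused, Printing, Error}

States satisfying error: {Cancelled, Printing}.
States satisfying low_ink: {Queued, Paused, Error}.
States satisfying E[error U low_ink]: {Queued, Cancelled, Paused, Printing, Error}.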